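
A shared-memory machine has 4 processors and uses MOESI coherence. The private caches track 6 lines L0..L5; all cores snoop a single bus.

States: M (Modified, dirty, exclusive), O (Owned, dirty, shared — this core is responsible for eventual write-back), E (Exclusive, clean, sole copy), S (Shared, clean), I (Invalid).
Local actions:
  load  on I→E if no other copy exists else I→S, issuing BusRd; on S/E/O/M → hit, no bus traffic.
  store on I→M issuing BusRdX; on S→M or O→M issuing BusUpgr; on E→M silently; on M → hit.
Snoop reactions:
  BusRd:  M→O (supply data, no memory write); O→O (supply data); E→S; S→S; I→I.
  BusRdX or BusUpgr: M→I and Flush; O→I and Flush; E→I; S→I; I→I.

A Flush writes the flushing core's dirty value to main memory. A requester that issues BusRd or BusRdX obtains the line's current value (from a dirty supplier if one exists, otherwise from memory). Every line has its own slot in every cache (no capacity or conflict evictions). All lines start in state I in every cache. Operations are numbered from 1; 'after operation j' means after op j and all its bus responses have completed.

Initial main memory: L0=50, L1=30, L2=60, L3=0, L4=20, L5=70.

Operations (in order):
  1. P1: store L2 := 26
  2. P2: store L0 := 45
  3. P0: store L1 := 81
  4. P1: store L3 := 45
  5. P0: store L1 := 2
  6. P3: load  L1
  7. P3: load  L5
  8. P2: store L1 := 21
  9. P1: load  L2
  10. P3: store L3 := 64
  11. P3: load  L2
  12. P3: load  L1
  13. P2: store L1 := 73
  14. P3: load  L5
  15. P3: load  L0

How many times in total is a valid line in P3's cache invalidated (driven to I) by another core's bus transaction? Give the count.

  op1 P1: store L2 := 26 → I/M/I/I on L2; bus BusRdX; mem=60
  op2 P2: store L0 := 45 → I/I/M/I on L0; bus BusRdX; mem=50
  op3 P0: store L1 := 81 → M/I/I/I on L1; bus BusRdX; mem=30
  op4 P1: store L3 := 45 → I/M/I/I on L3; bus BusRdX; mem=0
  op5 P0: store L1 := 2 → M/I/I/I on L1; bus (none); mem=30
  op6 P3: load  L1 → O/I/I/S on L1; bus BusRd; mem=30
  op7 P3: load  L5 → I/I/I/E on L5; bus BusRd; mem=70
  op8 P2: store L1 := 21 → I/I/M/I on L1; bus BusRdX Flush; mem=2
  op9 P1: load  L2 → I/M/I/I on L2; bus (none); mem=60
  op10 P3: store L3 := 64 → I/I/I/M on L3; bus BusRdX Flush; mem=45
  op11 P3: load  L2 → I/O/I/S on L2; bus BusRd; mem=60
  op12 P3: load  L1 → I/I/O/S on L1; bus BusRd; mem=2
  op13 P2: store L1 := 73 → I/I/M/I on L1; bus BusUpgr; mem=2
  op14 P3: load  L5 → I/I/I/E on L5; bus (none); mem=70
  op15 P3: load  L0 → I/I/O/S on L0; bus BusRd; mem=50

invalidations = 2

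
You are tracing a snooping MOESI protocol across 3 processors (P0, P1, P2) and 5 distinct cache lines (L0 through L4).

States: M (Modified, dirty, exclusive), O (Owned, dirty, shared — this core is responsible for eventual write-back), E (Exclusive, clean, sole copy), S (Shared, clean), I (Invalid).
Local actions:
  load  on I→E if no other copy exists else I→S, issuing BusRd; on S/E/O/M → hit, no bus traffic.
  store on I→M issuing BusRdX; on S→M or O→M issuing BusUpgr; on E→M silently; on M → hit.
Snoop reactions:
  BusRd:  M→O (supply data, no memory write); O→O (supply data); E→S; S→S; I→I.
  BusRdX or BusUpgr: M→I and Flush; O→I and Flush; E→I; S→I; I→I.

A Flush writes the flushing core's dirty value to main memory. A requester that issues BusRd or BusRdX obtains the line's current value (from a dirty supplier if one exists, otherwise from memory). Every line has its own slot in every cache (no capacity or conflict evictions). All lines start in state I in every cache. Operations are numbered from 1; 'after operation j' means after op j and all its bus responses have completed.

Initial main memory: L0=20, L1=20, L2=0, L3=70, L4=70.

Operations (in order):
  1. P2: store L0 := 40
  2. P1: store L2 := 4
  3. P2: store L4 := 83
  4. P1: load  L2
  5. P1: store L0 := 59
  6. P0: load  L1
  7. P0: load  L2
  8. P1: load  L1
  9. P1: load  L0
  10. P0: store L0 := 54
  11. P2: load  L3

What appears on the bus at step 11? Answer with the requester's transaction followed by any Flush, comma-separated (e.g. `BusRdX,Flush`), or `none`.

[1] P2: store L0 := 40 | P0:I, P1:I, P2:M(40) | bus: BusRdX
[2] P1: store L2 := 4 | P0:I, P1:M(4), P2:I | bus: BusRdX
[3] P2: store L4 := 83 | P0:I, P1:I, P2:M(83) | bus: BusRdX
[4] P1: load  L2 | P0:I, P1:M(4), P2:I | bus: none
[5] P1: store L0 := 59 | P0:I, P1:M(59), P2:I | bus: BusRdX,Flush
[6] P0: load  L1 | P0:E(20), P1:I, P2:I | bus: BusRd
[7] P0: load  L2 | P0:S(4), P1:O(4), P2:I | bus: BusRd
[8] P1: load  L1 | P0:S(20), P1:S(20), P2:I | bus: BusRd
[9] P1: load  L0 | P0:I, P1:M(59), P2:I | bus: none
[10] P0: store L0 := 54 | P0:M(54), P1:I, P2:I | bus: BusRdX,Flush
[11] P2: load  L3 | P0:I, P1:I, P2:E(70) | bus: BusRd

bus = BusRd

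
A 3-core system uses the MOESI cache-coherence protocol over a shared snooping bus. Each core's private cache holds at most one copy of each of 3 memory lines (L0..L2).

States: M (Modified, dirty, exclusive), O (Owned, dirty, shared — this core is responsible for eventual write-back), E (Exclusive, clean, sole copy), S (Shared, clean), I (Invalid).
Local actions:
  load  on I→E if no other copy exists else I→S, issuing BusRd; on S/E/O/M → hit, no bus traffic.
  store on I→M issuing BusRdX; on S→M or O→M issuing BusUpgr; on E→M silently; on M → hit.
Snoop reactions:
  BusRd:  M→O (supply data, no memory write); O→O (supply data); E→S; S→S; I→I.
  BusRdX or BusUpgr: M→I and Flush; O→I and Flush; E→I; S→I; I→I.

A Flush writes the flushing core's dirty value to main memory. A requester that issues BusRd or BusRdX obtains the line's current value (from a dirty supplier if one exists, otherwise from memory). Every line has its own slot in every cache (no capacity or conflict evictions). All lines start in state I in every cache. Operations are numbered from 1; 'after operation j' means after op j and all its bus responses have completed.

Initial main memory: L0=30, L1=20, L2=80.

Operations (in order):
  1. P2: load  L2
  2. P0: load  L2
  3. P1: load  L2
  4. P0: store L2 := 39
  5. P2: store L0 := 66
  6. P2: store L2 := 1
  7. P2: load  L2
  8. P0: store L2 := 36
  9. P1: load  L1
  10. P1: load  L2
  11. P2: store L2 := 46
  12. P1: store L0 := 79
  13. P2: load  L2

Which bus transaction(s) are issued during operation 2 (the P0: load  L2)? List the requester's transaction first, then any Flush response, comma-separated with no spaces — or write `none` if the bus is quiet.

bus = BusRd

1. P2: load  L2  bus=[BusRd]  L2: P0=I P1=I P2=E  mem[L2]=80
2. P0: load  L2  bus=[BusRd]  L2: P0=S P1=I P2=S  mem[L2]=80
3. P1: load  L2  bus=[BusRd]  L2: P0=S P1=S P2=S  mem[L2]=80
4. P0: store L2 := 39  bus=[BusUpgr]  L2: P0=M P1=I P2=I  mem[L2]=80
5. P2: store L0 := 66  bus=[BusRdX]  L0: P0=I P1=I P2=M  mem[L0]=30
6. P2: store L2 := 1  bus=[BusRdX,Flush]  L2: P0=I P1=I P2=M  mem[L2]=39
7. P2: load  L2  bus=[-]  L2: P0=I P1=I P2=M  mem[L2]=39
8. P0: store L2 := 36  bus=[BusRdX,Flush]  L2: P0=M P1=I P2=I  mem[L2]=1
9. P1: load  L1  bus=[BusRd]  L1: P0=I P1=E P2=I  mem[L1]=20
10. P1: load  L2  bus=[BusRd]  L2: P0=O P1=S P2=I  mem[L2]=1
11. P2: store L2 := 46  bus=[BusRdX,Flush]  L2: P0=I P1=I P2=M  mem[L2]=36
12. P1: store L0 := 79  bus=[BusRdX,Flush]  L0: P0=I P1=M P2=I  mem[L0]=66
13. P2: load  L2  bus=[-]  L2: P0=I P1=I P2=M  mem[L2]=36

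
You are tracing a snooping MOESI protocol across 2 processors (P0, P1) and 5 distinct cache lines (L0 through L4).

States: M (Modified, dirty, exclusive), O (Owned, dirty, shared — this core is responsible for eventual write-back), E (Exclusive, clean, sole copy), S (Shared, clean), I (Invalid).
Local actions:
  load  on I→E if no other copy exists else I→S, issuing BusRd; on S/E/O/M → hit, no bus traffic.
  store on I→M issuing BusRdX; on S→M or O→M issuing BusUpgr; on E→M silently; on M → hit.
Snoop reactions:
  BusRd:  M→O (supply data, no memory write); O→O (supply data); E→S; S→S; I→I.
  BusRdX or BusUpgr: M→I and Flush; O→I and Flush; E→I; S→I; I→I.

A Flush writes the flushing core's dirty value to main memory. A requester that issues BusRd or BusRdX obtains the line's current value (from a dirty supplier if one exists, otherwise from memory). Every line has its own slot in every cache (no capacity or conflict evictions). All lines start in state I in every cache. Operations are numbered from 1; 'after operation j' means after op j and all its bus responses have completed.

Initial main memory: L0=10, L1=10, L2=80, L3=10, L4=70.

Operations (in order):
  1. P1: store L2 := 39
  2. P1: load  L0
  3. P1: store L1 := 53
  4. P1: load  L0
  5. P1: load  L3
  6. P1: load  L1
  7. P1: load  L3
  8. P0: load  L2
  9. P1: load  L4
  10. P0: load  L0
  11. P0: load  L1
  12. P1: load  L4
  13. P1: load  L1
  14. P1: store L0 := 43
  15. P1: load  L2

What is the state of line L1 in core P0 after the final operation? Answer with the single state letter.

state = S

[1] P1: store L2 := 39 | P0:I, P1:M(39) | bus: BusRdX
[2] P1: load  L0 | P0:I, P1:E(10) | bus: BusRd
[3] P1: store L1 := 53 | P0:I, P1:M(53) | bus: BusRdX
[4] P1: load  L0 | P0:I, P1:E(10) | bus: none
[5] P1: load  L3 | P0:I, P1:E(10) | bus: BusRd
[6] P1: load  L1 | P0:I, P1:M(53) | bus: none
[7] P1: load  L3 | P0:I, P1:E(10) | bus: none
[8] P0: load  L2 | P0:S(39), P1:O(39) | bus: BusRd
[9] P1: load  L4 | P0:I, P1:E(70) | bus: BusRd
[10] P0: load  L0 | P0:S(10), P1:S(10) | bus: BusRd
[11] P0: load  L1 | P0:S(53), P1:O(53) | bus: BusRd
[12] P1: load  L4 | P0:I, P1:E(70) | bus: none
[13] P1: load  L1 | P0:S(53), P1:O(53) | bus: none
[14] P1: store L0 := 43 | P0:I, P1:M(43) | bus: BusUpgr
[15] P1: load  L2 | P0:S(39), P1:O(39) | bus: none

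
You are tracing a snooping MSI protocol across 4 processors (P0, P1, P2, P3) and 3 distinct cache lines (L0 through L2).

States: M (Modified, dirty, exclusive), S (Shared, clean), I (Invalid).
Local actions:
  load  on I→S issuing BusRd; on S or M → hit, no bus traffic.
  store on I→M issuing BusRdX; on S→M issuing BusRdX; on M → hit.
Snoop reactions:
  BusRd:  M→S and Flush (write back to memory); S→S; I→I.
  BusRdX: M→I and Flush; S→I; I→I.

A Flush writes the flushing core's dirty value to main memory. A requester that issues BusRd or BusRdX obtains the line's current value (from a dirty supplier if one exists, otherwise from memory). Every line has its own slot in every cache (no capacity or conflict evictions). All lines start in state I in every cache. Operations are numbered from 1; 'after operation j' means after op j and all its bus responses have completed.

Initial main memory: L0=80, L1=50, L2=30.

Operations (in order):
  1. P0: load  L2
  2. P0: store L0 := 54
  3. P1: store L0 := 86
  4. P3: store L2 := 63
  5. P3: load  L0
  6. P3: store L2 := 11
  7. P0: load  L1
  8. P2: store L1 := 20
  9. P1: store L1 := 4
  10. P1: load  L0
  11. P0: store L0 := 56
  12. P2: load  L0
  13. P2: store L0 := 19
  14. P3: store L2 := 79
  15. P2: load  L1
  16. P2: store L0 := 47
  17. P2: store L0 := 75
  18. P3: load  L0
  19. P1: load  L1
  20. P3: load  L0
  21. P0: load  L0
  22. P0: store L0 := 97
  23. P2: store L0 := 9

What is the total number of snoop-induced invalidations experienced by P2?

invalidations = 2

  op1 P0: load  L2 → S/I/I/I on L2; bus BusRd; mem=30
  op2 P0: store L0 := 54 → M/I/I/I on L0; bus BusRdX; mem=80
  op3 P1: store L0 := 86 → I/M/I/I on L0; bus BusRdX Flush; mem=54
  op4 P3: store L2 := 63 → I/I/I/M on L2; bus BusRdX; mem=30
  op5 P3: load  L0 → I/S/I/S on L0; bus BusRd Flush; mem=86
  op6 P3: store L2 := 11 → I/I/I/M on L2; bus (none); mem=30
  op7 P0: load  L1 → S/I/I/I on L1; bus BusRd; mem=50
  op8 P2: store L1 := 20 → I/I/M/I on L1; bus BusRdX; mem=50
  op9 P1: store L1 := 4 → I/M/I/I on L1; bus BusRdX Flush; mem=20
  op10 P1: load  L0 → I/S/I/S on L0; bus (none); mem=86
  op11 P0: store L0 := 56 → M/I/I/I on L0; bus BusRdX; mem=86
  op12 P2: load  L0 → S/I/S/I on L0; bus BusRd Flush; mem=56
  op13 P2: store L0 := 19 → I/I/M/I on L0; bus BusRdX; mem=56
  op14 P3: store L2 := 79 → I/I/I/M on L2; bus (none); mem=30
  op15 P2: load  L1 → I/S/S/I on L1; bus BusRd Flush; mem=4
  op16 P2: store L0 := 47 → I/I/M/I on L0; bus (none); mem=56
  op17 P2: store L0 := 75 → I/I/M/I on L0; bus (none); mem=56
  op18 P3: load  L0 → I/I/S/S on L0; bus BusRd Flush; mem=75
  op19 P1: load  L1 → I/S/S/I on L1; bus (none); mem=4
  op20 P3: load  L0 → I/I/S/S on L0; bus (none); mem=75
  op21 P0: load  L0 → S/I/S/S on L0; bus BusRd; mem=75
  op22 P0: store L0 := 97 → M/I/I/I on L0; bus BusRdX; mem=75
  op23 P2: store L0 := 9 → I/I/M/I on L0; bus BusRdX Flush; mem=97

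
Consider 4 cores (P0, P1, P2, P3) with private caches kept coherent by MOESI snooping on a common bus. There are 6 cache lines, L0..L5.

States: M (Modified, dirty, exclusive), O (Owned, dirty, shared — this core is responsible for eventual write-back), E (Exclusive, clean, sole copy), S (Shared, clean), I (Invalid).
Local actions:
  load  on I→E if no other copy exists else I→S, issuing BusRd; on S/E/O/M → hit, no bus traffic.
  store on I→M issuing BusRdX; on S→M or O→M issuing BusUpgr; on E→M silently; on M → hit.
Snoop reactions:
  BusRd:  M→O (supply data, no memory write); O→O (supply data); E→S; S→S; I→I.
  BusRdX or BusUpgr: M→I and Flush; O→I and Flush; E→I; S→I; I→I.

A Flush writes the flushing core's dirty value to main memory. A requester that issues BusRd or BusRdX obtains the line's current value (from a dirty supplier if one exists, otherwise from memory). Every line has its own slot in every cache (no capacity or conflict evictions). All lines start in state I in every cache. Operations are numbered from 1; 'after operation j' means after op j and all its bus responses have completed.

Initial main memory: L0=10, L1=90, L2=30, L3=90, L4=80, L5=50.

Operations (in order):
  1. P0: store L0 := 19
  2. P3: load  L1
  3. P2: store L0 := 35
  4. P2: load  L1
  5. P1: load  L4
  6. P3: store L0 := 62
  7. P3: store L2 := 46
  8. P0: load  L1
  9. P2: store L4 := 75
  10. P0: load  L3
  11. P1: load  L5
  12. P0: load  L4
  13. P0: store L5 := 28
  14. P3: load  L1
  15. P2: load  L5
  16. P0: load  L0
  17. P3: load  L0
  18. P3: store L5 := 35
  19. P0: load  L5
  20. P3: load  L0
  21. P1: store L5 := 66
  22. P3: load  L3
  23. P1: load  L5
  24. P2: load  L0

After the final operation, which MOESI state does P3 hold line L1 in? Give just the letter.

  op1 P0: store L0 := 19 → M/I/I/I on L0; bus BusRdX; mem=10
  op2 P3: load  L1 → I/I/I/E on L1; bus BusRd; mem=90
  op3 P2: store L0 := 35 → I/I/M/I on L0; bus BusRdX Flush; mem=19
  op4 P2: load  L1 → I/I/S/S on L1; bus BusRd; mem=90
  op5 P1: load  L4 → I/E/I/I on L4; bus BusRd; mem=80
  op6 P3: store L0 := 62 → I/I/I/M on L0; bus BusRdX Flush; mem=35
  op7 P3: store L2 := 46 → I/I/I/M on L2; bus BusRdX; mem=30
  op8 P0: load  L1 → S/I/S/S on L1; bus BusRd; mem=90
  op9 P2: store L4 := 75 → I/I/M/I on L4; bus BusRdX; mem=80
  op10 P0: load  L3 → E/I/I/I on L3; bus BusRd; mem=90
  op11 P1: load  L5 → I/E/I/I on L5; bus BusRd; mem=50
  op12 P0: load  L4 → S/I/O/I on L4; bus BusRd; mem=80
  op13 P0: store L5 := 28 → M/I/I/I on L5; bus BusRdX; mem=50
  op14 P3: load  L1 → S/I/S/S on L1; bus (none); mem=90
  op15 P2: load  L5 → O/I/S/I on L5; bus BusRd; mem=50
  op16 P0: load  L0 → S/I/I/O on L0; bus BusRd; mem=35
  op17 P3: load  L0 → S/I/I/O on L0; bus (none); mem=35
  op18 P3: store L5 := 35 → I/I/I/M on L5; bus BusRdX Flush; mem=28
  op19 P0: load  L5 → S/I/I/O on L5; bus BusRd; mem=28
  op20 P3: load  L0 → S/I/I/O on L0; bus (none); mem=35
  op21 P1: store L5 := 66 → I/M/I/I on L5; bus BusRdX Flush; mem=35
  op22 P3: load  L3 → S/I/I/S on L3; bus BusRd; mem=90
  op23 P1: load  L5 → I/M/I/I on L5; bus (none); mem=35
  op24 P2: load  L0 → S/I/S/O on L0; bus BusRd; mem=35

state = S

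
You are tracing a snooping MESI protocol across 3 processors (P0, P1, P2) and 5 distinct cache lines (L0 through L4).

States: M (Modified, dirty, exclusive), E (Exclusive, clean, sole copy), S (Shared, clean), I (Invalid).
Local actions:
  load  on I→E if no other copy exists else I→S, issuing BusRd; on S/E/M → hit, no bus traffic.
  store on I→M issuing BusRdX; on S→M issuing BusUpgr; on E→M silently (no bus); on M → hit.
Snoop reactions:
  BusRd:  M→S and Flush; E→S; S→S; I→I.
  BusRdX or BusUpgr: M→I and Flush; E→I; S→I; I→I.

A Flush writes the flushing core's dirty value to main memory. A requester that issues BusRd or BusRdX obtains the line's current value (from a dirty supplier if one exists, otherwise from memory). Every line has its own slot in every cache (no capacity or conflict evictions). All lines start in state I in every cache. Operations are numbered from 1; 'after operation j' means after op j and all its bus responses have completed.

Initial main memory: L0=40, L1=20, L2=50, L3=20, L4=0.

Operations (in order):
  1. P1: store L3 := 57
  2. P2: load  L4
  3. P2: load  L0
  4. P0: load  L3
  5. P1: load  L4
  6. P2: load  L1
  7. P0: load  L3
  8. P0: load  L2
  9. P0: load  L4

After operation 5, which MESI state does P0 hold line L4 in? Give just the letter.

state = I

  op1 P1: store L3 := 57 → I/M/I on L3; bus BusRdX; mem=20
  op2 P2: load  L4 → I/I/E on L4; bus BusRd; mem=0
  op3 P2: load  L0 → I/I/E on L0; bus BusRd; mem=40
  op4 P0: load  L3 → S/S/I on L3; bus BusRd Flush; mem=57
  op5 P1: load  L4 → I/S/S on L4; bus BusRd; mem=0
  op6 P2: load  L1 → I/I/E on L1; bus BusRd; mem=20
  op7 P0: load  L3 → S/S/I on L3; bus (none); mem=57
  op8 P0: load  L2 → E/I/I on L2; bus BusRd; mem=50
  op9 P0: load  L4 → S/S/S on L4; bus BusRd; mem=0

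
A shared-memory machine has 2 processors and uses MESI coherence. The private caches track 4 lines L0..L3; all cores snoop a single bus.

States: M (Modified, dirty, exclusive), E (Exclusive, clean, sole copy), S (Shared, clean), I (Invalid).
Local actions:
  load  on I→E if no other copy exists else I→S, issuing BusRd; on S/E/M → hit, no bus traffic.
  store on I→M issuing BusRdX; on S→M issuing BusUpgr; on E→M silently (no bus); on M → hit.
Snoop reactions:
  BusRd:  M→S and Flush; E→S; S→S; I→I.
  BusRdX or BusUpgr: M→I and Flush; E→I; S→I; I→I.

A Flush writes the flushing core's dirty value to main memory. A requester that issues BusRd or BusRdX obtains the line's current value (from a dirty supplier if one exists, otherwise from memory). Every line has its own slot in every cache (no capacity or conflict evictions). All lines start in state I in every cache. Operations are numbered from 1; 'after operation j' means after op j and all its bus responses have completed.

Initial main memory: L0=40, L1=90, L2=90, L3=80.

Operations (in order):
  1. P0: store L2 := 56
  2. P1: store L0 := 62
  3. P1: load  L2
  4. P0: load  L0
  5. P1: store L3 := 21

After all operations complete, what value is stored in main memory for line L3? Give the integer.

memory[L3] = 80

1. P0: store L2 := 56  bus=[BusRdX]  L2: P0=M P1=I  mem[L2]=90
2. P1: store L0 := 62  bus=[BusRdX]  L0: P0=I P1=M  mem[L0]=40
3. P1: load  L2  bus=[BusRd,Flush]  L2: P0=S P1=S  mem[L2]=56
4. P0: load  L0  bus=[BusRd,Flush]  L0: P0=S P1=S  mem[L0]=62
5. P1: store L3 := 21  bus=[BusRdX]  L3: P0=I P1=M  mem[L3]=80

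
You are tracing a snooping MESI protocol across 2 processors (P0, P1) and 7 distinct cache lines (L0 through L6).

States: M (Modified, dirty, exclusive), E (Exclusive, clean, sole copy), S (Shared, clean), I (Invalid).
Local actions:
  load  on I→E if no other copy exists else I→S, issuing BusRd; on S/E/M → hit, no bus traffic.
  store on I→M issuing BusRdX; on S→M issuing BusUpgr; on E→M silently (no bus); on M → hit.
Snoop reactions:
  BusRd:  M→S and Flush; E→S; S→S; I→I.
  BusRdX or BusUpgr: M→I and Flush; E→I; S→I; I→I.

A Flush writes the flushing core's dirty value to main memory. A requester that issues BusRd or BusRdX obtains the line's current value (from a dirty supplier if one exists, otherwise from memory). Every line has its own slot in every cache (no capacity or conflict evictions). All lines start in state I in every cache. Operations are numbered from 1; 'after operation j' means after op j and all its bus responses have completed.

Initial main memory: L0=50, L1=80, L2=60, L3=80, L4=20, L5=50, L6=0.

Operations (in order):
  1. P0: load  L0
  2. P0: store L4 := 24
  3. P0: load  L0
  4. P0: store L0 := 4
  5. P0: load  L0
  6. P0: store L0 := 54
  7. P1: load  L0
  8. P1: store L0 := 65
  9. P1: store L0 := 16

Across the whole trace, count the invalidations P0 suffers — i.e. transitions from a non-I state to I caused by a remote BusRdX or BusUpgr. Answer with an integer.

  op1 P0: load  L0 → E/I on L0; bus BusRd; mem=50
  op2 P0: store L4 := 24 → M/I on L4; bus BusRdX; mem=20
  op3 P0: load  L0 → E/I on L0; bus (none); mem=50
  op4 P0: store L0 := 4 → M/I on L0; bus (none); mem=50
  op5 P0: load  L0 → M/I on L0; bus (none); mem=50
  op6 P0: store L0 := 54 → M/I on L0; bus (none); mem=50
  op7 P1: load  L0 → S/S on L0; bus BusRd Flush; mem=54
  op8 P1: store L0 := 65 → I/M on L0; bus BusUpgr; mem=54
  op9 P1: store L0 := 16 → I/M on L0; bus (none); mem=54

invalidations = 1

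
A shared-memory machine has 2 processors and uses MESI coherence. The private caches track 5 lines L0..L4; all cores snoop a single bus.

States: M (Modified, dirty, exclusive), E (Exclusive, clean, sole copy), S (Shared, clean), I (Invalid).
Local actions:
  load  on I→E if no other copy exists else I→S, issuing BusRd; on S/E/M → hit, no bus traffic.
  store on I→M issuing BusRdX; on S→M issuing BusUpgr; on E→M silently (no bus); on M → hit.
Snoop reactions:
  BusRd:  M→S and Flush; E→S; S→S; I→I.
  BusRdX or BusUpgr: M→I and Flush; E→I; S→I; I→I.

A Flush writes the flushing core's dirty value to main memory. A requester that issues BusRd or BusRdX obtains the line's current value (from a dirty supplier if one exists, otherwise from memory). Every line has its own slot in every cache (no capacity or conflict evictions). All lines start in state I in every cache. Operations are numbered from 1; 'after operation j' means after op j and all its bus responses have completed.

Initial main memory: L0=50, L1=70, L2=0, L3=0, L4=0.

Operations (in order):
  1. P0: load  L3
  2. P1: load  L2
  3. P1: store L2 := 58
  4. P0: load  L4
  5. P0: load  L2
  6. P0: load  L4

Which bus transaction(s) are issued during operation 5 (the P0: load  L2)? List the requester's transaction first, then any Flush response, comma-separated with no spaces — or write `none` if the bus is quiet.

[1] P0: load  L3 | P0:E(0), P1:I | bus: BusRd
[2] P1: load  L2 | P0:I, P1:E(0) | bus: BusRd
[3] P1: store L2 := 58 | P0:I, P1:M(58) | bus: none
[4] P0: load  L4 | P0:E(0), P1:I | bus: BusRd
[5] P0: load  L2 | P0:S(58), P1:S(58) | bus: BusRd,Flush
[6] P0: load  L4 | P0:E(0), P1:I | bus: none

bus = BusRd,Flush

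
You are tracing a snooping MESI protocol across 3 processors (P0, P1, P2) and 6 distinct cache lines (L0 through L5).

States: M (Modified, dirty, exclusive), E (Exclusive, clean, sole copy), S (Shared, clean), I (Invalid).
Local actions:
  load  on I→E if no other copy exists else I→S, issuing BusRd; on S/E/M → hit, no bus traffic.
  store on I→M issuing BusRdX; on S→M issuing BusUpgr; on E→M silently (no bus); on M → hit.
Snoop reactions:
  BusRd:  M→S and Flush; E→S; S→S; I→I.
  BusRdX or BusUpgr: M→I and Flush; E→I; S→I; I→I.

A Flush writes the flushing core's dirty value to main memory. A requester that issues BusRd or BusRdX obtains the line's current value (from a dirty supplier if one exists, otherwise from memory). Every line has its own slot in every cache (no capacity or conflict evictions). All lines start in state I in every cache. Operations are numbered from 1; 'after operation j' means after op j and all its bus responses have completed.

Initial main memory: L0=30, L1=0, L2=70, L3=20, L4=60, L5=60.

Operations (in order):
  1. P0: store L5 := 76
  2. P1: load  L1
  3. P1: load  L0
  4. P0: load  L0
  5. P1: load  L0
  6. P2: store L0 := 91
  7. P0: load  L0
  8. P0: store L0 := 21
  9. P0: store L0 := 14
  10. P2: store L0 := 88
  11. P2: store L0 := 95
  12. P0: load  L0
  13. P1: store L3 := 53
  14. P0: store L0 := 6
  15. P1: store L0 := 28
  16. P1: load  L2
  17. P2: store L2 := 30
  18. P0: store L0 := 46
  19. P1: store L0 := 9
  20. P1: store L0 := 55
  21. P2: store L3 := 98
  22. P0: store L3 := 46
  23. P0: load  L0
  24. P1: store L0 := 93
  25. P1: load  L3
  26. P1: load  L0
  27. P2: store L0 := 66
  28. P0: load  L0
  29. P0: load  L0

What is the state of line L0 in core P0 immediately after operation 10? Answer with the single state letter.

state = I

step 1: P0: store L5 := 76  ⟶  MII  (L5)  txn=BusRdX  M[L5]=60
step 2: P1: load  L1  ⟶  IEI  (L1)  txn=BusRd  M[L1]=0
step 3: P1: load  L0  ⟶  IEI  (L0)  txn=BusRd  M[L0]=30
step 4: P0: load  L0  ⟶  SSI  (L0)  txn=BusRd  M[L0]=30
step 5: P1: load  L0  ⟶  SSI  (L0)  txn=∅  M[L0]=30
step 6: P2: store L0 := 91  ⟶  IIM  (L0)  txn=BusRdX  M[L0]=30
step 7: P0: load  L0  ⟶  SIS  (L0)  txn=BusRd+Flush  M[L0]=91
step 8: P0: store L0 := 21  ⟶  MII  (L0)  txn=BusUpgr  M[L0]=91
step 9: P0: store L0 := 14  ⟶  MII  (L0)  txn=∅  M[L0]=91
step 10: P2: store L0 := 88  ⟶  IIM  (L0)  txn=BusRdX+Flush  M[L0]=14
step 11: P2: store L0 := 95  ⟶  IIM  (L0)  txn=∅  M[L0]=14
step 12: P0: load  L0  ⟶  SIS  (L0)  txn=BusRd+Flush  M[L0]=95
step 13: P1: store L3 := 53  ⟶  IMI  (L3)  txn=BusRdX  M[L3]=20
step 14: P0: store L0 := 6  ⟶  MII  (L0)  txn=BusUpgr  M[L0]=95
step 15: P1: store L0 := 28  ⟶  IMI  (L0)  txn=BusRdX+Flush  M[L0]=6
step 16: P1: load  L2  ⟶  IEI  (L2)  txn=BusRd  M[L2]=70
step 17: P2: store L2 := 30  ⟶  IIM  (L2)  txn=BusRdX  M[L2]=70
step 18: P0: store L0 := 46  ⟶  MII  (L0)  txn=BusRdX+Flush  M[L0]=28
step 19: P1: store L0 := 9  ⟶  IMI  (L0)  txn=BusRdX+Flush  M[L0]=46
step 20: P1: store L0 := 55  ⟶  IMI  (L0)  txn=∅  M[L0]=46
step 21: P2: store L3 := 98  ⟶  IIM  (L3)  txn=BusRdX+Flush  M[L3]=53
step 22: P0: store L3 := 46  ⟶  MII  (L3)  txn=BusRdX+Flush  M[L3]=98
step 23: P0: load  L0  ⟶  SSI  (L0)  txn=BusRd+Flush  M[L0]=55
step 24: P1: store L0 := 93  ⟶  IMI  (L0)  txn=BusUpgr  M[L0]=55
step 25: P1: load  L3  ⟶  SSI  (L3)  txn=BusRd+Flush  M[L3]=46
step 26: P1: load  L0  ⟶  IMI  (L0)  txn=∅  M[L0]=55
step 27: P2: store L0 := 66  ⟶  IIM  (L0)  txn=BusRdX+Flush  M[L0]=93
step 28: P0: load  L0  ⟶  SIS  (L0)  txn=BusRd+Flush  M[L0]=66
step 29: P0: load  L0  ⟶  SIS  (L0)  txn=∅  M[L0]=66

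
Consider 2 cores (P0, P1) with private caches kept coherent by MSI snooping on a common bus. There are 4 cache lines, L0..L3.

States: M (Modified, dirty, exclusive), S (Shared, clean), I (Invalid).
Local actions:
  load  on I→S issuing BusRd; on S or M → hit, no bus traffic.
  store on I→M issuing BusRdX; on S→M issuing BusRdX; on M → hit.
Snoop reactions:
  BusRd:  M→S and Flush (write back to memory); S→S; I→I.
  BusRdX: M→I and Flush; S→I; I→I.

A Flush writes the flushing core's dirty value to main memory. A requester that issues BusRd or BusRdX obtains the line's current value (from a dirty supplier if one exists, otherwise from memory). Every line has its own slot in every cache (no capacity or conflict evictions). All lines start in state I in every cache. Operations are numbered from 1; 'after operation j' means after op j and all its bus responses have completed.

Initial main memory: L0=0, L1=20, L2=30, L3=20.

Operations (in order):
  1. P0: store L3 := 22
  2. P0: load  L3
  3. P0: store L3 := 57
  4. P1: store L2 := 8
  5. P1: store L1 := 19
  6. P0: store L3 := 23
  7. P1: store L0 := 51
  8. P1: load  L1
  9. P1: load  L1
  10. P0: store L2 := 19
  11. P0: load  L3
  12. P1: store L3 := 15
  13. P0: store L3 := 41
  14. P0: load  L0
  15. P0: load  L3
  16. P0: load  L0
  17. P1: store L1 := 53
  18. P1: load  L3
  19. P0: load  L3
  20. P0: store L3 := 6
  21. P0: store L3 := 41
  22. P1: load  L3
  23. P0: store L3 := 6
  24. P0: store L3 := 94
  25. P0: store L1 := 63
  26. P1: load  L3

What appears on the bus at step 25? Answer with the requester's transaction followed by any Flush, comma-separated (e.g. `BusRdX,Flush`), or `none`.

  op1 P0: store L3 := 22 → M/I on L3; bus BusRdX; mem=20
  op2 P0: load  L3 → M/I on L3; bus (none); mem=20
  op3 P0: store L3 := 57 → M/I on L3; bus (none); mem=20
  op4 P1: store L2 := 8 → I/M on L2; bus BusRdX; mem=30
  op5 P1: store L1 := 19 → I/M on L1; bus BusRdX; mem=20
  op6 P0: store L3 := 23 → M/I on L3; bus (none); mem=20
  op7 P1: store L0 := 51 → I/M on L0; bus BusRdX; mem=0
  op8 P1: load  L1 → I/M on L1; bus (none); mem=20
  op9 P1: load  L1 → I/M on L1; bus (none); mem=20
  op10 P0: store L2 := 19 → M/I on L2; bus BusRdX Flush; mem=8
  op11 P0: load  L3 → M/I on L3; bus (none); mem=20
  op12 P1: store L3 := 15 → I/M on L3; bus BusRdX Flush; mem=23
  op13 P0: store L3 := 41 → M/I on L3; bus BusRdX Flush; mem=15
  op14 P0: load  L0 → S/S on L0; bus BusRd Flush; mem=51
  op15 P0: load  L3 → M/I on L3; bus (none); mem=15
  op16 P0: load  L0 → S/S on L0; bus (none); mem=51
  op17 P1: store L1 := 53 → I/M on L1; bus (none); mem=20
  op18 P1: load  L3 → S/S on L3; bus BusRd Flush; mem=41
  op19 P0: load  L3 → S/S on L3; bus (none); mem=41
  op20 P0: store L3 := 6 → M/I on L3; bus BusRdX; mem=41
  op21 P0: store L3 := 41 → M/I on L3; bus (none); mem=41
  op22 P1: load  L3 → S/S on L3; bus BusRd Flush; mem=41
  op23 P0: store L3 := 6 → M/I on L3; bus BusRdX; mem=41
  op24 P0: store L3 := 94 → M/I on L3; bus (none); mem=41
  op25 P0: store L1 := 63 → M/I on L1; bus BusRdX Flush; mem=53
  op26 P1: load  L3 → S/S on L3; bus BusRd Flush; mem=94

bus = BusRdX,Flush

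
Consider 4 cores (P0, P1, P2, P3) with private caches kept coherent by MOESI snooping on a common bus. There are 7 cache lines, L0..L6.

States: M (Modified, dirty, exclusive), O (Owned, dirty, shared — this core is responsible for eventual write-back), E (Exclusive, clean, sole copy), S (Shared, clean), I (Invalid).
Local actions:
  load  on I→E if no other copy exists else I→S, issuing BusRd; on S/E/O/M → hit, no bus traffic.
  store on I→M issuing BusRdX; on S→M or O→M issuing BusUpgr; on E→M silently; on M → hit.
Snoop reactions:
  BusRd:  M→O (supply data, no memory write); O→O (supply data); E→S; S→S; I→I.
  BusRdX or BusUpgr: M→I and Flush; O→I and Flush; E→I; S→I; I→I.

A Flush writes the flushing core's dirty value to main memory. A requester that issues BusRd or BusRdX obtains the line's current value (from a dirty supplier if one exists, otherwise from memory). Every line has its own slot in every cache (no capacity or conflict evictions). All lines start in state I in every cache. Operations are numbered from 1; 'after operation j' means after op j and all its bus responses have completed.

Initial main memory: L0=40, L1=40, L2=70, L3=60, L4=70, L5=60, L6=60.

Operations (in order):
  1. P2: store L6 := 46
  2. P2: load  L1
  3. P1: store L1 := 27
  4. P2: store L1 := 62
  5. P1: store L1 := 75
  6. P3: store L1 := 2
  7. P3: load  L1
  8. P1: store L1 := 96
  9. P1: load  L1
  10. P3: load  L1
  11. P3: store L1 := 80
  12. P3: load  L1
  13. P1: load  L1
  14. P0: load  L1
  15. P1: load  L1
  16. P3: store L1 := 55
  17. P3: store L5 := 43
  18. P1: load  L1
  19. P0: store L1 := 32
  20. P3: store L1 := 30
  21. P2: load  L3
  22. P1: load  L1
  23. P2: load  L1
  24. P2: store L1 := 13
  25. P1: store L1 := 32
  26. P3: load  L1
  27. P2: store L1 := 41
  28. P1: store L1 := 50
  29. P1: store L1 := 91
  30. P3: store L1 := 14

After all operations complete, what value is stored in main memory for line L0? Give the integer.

1. P2: store L6 := 46  bus=[BusRdX]  L6: P0=I P1=I P2=M P3=I  mem[L6]=60
2. P2: load  L1  bus=[BusRd]  L1: P0=I P1=I P2=E P3=I  mem[L1]=40
3. P1: store L1 := 27  bus=[BusRdX]  L1: P0=I P1=M P2=I P3=I  mem[L1]=40
4. P2: store L1 := 62  bus=[BusRdX,Flush]  L1: P0=I P1=I P2=M P3=I  mem[L1]=27
5. P1: store L1 := 75  bus=[BusRdX,Flush]  L1: P0=I P1=M P2=I P3=I  mem[L1]=62
6. P3: store L1 := 2  bus=[BusRdX,Flush]  L1: P0=I P1=I P2=I P3=M  mem[L1]=75
7. P3: load  L1  bus=[-]  L1: P0=I P1=I P2=I P3=M  mem[L1]=75
8. P1: store L1 := 96  bus=[BusRdX,Flush]  L1: P0=I P1=M P2=I P3=I  mem[L1]=2
9. P1: load  L1  bus=[-]  L1: P0=I P1=M P2=I P3=I  mem[L1]=2
10. P3: load  L1  bus=[BusRd]  L1: P0=I P1=O P2=I P3=S  mem[L1]=2
11. P3: store L1 := 80  bus=[BusUpgr,Flush]  L1: P0=I P1=I P2=I P3=M  mem[L1]=96
12. P3: load  L1  bus=[-]  L1: P0=I P1=I P2=I P3=M  mem[L1]=96
13. P1: load  L1  bus=[BusRd]  L1: P0=I P1=S P2=I P3=O  mem[L1]=96
14. P0: load  L1  bus=[BusRd]  L1: P0=S P1=S P2=I P3=O  mem[L1]=96
15. P1: load  L1  bus=[-]  L1: P0=S P1=S P2=I P3=O  mem[L1]=96
16. P3: store L1 := 55  bus=[BusUpgr]  L1: P0=I P1=I P2=I P3=M  mem[L1]=96
17. P3: store L5 := 43  bus=[BusRdX]  L5: P0=I P1=I P2=I P3=M  mem[L5]=60
18. P1: load  L1  bus=[BusRd]  L1: P0=I P1=S P2=I P3=O  mem[L1]=96
19. P0: store L1 := 32  bus=[BusRdX,Flush]  L1: P0=M P1=I P2=I P3=I  mem[L1]=55
20. P3: store L1 := 30  bus=[BusRdX,Flush]  L1: P0=I P1=I P2=I P3=M  mem[L1]=32
21. P2: load  L3  bus=[BusRd]  L3: P0=I P1=I P2=E P3=I  mem[L3]=60
22. P1: load  L1  bus=[BusRd]  L1: P0=I P1=S P2=I P3=O  mem[L1]=32
23. P2: load  L1  bus=[BusRd]  L1: P0=I P1=S P2=S P3=O  mem[L1]=32
24. P2: store L1 := 13  bus=[BusUpgr,Flush]  L1: P0=I P1=I P2=M P3=I  mem[L1]=30
25. P1: store L1 := 32  bus=[BusRdX,Flush]  L1: P0=I P1=M P2=I P3=I  mem[L1]=13
26. P3: load  L1  bus=[BusRd]  L1: P0=I P1=O P2=I P3=S  mem[L1]=13
27. P2: store L1 := 41  bus=[BusRdX,Flush]  L1: P0=I P1=I P2=M P3=I  mem[L1]=32
28. P1: store L1 := 50  bus=[BusRdX,Flush]  L1: P0=I P1=M P2=I P3=I  mem[L1]=41
29. P1: store L1 := 91  bus=[-]  L1: P0=I P1=M P2=I P3=I  mem[L1]=41
30. P3: store L1 := 14  bus=[BusRdX,Flush]  L1: P0=I P1=I P2=I P3=M  mem[L1]=91

memory[L0] = 40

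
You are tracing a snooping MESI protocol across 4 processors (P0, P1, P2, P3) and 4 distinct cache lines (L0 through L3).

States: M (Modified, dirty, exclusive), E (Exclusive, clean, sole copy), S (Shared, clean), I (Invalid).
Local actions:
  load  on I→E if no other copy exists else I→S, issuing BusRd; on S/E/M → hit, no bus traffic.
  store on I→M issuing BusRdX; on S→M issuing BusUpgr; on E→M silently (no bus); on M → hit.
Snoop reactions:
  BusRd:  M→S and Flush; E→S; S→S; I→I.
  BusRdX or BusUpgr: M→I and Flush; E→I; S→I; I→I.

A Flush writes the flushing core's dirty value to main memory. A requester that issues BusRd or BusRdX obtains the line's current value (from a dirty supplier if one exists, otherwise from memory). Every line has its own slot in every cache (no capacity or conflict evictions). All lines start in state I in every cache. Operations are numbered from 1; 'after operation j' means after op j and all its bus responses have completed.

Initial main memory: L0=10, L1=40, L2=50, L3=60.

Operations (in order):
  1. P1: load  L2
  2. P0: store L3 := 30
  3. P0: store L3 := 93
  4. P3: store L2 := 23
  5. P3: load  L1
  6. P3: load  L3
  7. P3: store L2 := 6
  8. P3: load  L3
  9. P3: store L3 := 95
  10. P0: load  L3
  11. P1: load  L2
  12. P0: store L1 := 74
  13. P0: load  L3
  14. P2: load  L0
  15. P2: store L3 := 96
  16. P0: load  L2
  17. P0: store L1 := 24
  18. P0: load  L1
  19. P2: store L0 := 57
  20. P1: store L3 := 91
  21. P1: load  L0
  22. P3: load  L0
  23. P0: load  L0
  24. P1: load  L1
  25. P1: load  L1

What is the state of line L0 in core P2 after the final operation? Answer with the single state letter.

state = S

[1] P1: load  L2 | P0:I, P1:E(50), P2:I, P3:I | bus: BusRd
[2] P0: store L3 := 30 | P0:M(30), P1:I, P2:I, P3:I | bus: BusRdX
[3] P0: store L3 := 93 | P0:M(93), P1:I, P2:I, P3:I | bus: none
[4] P3: store L2 := 23 | P0:I, P1:I, P2:I, P3:M(23) | bus: BusRdX
[5] P3: load  L1 | P0:I, P1:I, P2:I, P3:E(40) | bus: BusRd
[6] P3: load  L3 | P0:S(93), P1:I, P2:I, P3:S(93) | bus: BusRd,Flush
[7] P3: store L2 := 6 | P0:I, P1:I, P2:I, P3:M(6) | bus: none
[8] P3: load  L3 | P0:S(93), P1:I, P2:I, P3:S(93) | bus: none
[9] P3: store L3 := 95 | P0:I, P1:I, P2:I, P3:M(95) | bus: BusUpgr
[10] P0: load  L3 | P0:S(95), P1:I, P2:I, P3:S(95) | bus: BusRd,Flush
[11] P1: load  L2 | P0:I, P1:S(6), P2:I, P3:S(6) | bus: BusRd,Flush
[12] P0: store L1 := 74 | P0:M(74), P1:I, P2:I, P3:I | bus: BusRdX
[13] P0: load  L3 | P0:S(95), P1:I, P2:I, P3:S(95) | bus: none
[14] P2: load  L0 | P0:I, P1:I, P2:E(10), P3:I | bus: BusRd
[15] P2: store L3 := 96 | P0:I, P1:I, P2:M(96), P3:I | bus: BusRdX
[16] P0: load  L2 | P0:S(6), P1:S(6), P2:I, P3:S(6) | bus: BusRd
[17] P0: store L1 := 24 | P0:M(24), P1:I, P2:I, P3:I | bus: none
[18] P0: load  L1 | P0:M(24), P1:I, P2:I, P3:I | bus: none
[19] P2: store L0 := 57 | P0:I, P1:I, P2:M(57), P3:I | bus: none
[20] P1: store L3 := 91 | P0:I, P1:M(91), P2:I, P3:I | bus: BusRdX,Flush
[21] P1: load  L0 | P0:I, P1:S(57), P2:S(57), P3:I | bus: BusRd,Flush
[22] P3: load  L0 | P0:I, P1:S(57), P2:S(57), P3:S(57) | bus: BusRd
[23] P0: load  L0 | P0:S(57), P1:S(57), P2:S(57), P3:S(57) | bus: BusRd
[24] P1: load  L1 | P0:S(24), P1:S(24), P2:I, P3:I | bus: BusRd,Flush
[25] P1: load  L1 | P0:S(24), P1:S(24), P2:I, P3:I | bus: none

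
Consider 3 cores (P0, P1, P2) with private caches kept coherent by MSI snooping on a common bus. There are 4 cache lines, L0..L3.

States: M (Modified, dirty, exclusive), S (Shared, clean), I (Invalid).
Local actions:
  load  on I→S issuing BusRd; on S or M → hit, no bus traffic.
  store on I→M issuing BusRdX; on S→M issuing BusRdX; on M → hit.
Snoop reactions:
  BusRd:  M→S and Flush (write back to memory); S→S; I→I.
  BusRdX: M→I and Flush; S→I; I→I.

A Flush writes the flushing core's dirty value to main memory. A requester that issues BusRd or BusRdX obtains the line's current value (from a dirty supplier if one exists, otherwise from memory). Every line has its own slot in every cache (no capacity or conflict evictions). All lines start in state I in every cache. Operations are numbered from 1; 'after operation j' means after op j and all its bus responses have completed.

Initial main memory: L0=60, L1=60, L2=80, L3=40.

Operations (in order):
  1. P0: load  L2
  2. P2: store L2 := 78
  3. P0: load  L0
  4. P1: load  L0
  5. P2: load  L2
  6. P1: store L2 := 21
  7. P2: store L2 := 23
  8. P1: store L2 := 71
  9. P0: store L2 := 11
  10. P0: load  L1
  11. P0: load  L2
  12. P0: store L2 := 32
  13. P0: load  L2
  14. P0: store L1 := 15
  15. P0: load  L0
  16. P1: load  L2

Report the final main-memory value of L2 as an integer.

step 1: P0: load  L2  ⟶  SII  (L2)  txn=BusRd  M[L2]=80
step 2: P2: store L2 := 78  ⟶  IIM  (L2)  txn=BusRdX  M[L2]=80
step 3: P0: load  L0  ⟶  SII  (L0)  txn=BusRd  M[L0]=60
step 4: P1: load  L0  ⟶  SSI  (L0)  txn=BusRd  M[L0]=60
step 5: P2: load  L2  ⟶  IIM  (L2)  txn=∅  M[L2]=80
step 6: P1: store L2 := 21  ⟶  IMI  (L2)  txn=BusRdX+Flush  M[L2]=78
step 7: P2: store L2 := 23  ⟶  IIM  (L2)  txn=BusRdX+Flush  M[L2]=21
step 8: P1: store L2 := 71  ⟶  IMI  (L2)  txn=BusRdX+Flush  M[L2]=23
step 9: P0: store L2 := 11  ⟶  MII  (L2)  txn=BusRdX+Flush  M[L2]=71
step 10: P0: load  L1  ⟶  SII  (L1)  txn=BusRd  M[L1]=60
step 11: P0: load  L2  ⟶  MII  (L2)  txn=∅  M[L2]=71
step 12: P0: store L2 := 32  ⟶  MII  (L2)  txn=∅  M[L2]=71
step 13: P0: load  L2  ⟶  MII  (L2)  txn=∅  M[L2]=71
step 14: P0: store L1 := 15  ⟶  MII  (L1)  txn=BusRdX  M[L1]=60
step 15: P0: load  L0  ⟶  SSI  (L0)  txn=∅  M[L0]=60
step 16: P1: load  L2  ⟶  SSI  (L2)  txn=BusRd+Flush  M[L2]=32

memory[L2] = 32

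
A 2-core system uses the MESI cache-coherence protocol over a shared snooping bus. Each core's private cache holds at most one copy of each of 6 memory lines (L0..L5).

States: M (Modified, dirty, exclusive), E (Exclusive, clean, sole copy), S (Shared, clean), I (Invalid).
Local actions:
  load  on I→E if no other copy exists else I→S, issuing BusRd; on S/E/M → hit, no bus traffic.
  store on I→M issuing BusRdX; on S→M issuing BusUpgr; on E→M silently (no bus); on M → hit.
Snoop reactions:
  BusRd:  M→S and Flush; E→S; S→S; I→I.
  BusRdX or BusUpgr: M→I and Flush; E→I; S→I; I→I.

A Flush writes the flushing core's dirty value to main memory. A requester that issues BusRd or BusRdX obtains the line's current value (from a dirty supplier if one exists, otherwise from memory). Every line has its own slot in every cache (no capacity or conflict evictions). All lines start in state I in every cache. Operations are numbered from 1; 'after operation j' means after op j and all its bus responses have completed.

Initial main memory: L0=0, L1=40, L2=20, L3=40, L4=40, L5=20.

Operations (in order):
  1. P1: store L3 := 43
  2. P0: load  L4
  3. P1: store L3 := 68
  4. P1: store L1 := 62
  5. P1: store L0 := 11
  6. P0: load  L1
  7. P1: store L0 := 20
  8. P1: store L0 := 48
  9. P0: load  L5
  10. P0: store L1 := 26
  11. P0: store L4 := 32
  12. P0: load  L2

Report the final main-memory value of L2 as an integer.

memory[L2] = 20

step 1: P1: store L3 := 43  ⟶  IM  (L3)  txn=BusRdX  M[L3]=40
step 2: P0: load  L4  ⟶  EI  (L4)  txn=BusRd  M[L4]=40
step 3: P1: store L3 := 68  ⟶  IM  (L3)  txn=∅  M[L3]=40
step 4: P1: store L1 := 62  ⟶  IM  (L1)  txn=BusRdX  M[L1]=40
step 5: P1: store L0 := 11  ⟶  IM  (L0)  txn=BusRdX  M[L0]=0
step 6: P0: load  L1  ⟶  SS  (L1)  txn=BusRd+Flush  M[L1]=62
step 7: P1: store L0 := 20  ⟶  IM  (L0)  txn=∅  M[L0]=0
step 8: P1: store L0 := 48  ⟶  IM  (L0)  txn=∅  M[L0]=0
step 9: P0: load  L5  ⟶  EI  (L5)  txn=BusRd  M[L5]=20
step 10: P0: store L1 := 26  ⟶  MI  (L1)  txn=BusUpgr  M[L1]=62
step 11: P0: store L4 := 32  ⟶  MI  (L4)  txn=∅  M[L4]=40
step 12: P0: load  L2  ⟶  EI  (L2)  txn=BusRd  M[L2]=20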